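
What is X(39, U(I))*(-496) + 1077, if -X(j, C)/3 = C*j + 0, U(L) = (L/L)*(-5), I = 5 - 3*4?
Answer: -289083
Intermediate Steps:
I = -7 (I = 5 - 12 = -7)
U(L) = -5 (U(L) = 1*(-5) = -5)
X(j, C) = -3*C*j (X(j, C) = -3*(C*j + 0) = -3*C*j)
X(39, U(I))*(-496) + 1077 = -3*(-5)*39*(-496) + 1077 = 585*(-496) + 1077 = -290160 + 1077 = -289083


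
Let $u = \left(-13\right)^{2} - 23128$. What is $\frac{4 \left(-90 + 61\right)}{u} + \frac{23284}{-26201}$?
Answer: $- \frac{531538040}{601548759} \approx -0.88362$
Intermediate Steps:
$u = -22959$ ($u = 169 - 23128 = -22959$)
$\frac{4 \left(-90 + 61\right)}{u} + \frac{23284}{-26201} = \frac{4 \left(-90 + 61\right)}{-22959} + \frac{23284}{-26201} = 4 \left(-29\right) \left(- \frac{1}{22959}\right) + 23284 \left(- \frac{1}{26201}\right) = \left(-116\right) \left(- \frac{1}{22959}\right) - \frac{23284}{26201} = \frac{116}{22959} - \frac{23284}{26201} = - \frac{531538040}{601548759}$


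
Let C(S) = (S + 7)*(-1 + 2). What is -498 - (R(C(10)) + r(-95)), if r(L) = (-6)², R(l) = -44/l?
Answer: -9034/17 ≈ -531.41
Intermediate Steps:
C(S) = 7 + S (C(S) = (7 + S)*1 = 7 + S)
r(L) = 36
-498 - (R(C(10)) + r(-95)) = -498 - (-44/(7 + 10) + 36) = -498 - (-44/17 + 36) = -498 - 1*568/17 = -498 - 568/17 = -9034/17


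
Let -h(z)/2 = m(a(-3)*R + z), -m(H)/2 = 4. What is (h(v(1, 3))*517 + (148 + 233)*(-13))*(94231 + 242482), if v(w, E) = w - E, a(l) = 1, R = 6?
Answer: 1117550447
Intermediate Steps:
m(H) = -8 (m(H) = -2*4 = -8)
h(z) = 16 (h(z) = -2*(-8) = 16)
(h(v(1, 3))*517 + (148 + 233)*(-13))*(94231 + 242482) = (16*517 + (148 + 233)*(-13))*(94231 + 242482) = (8272 + 381*(-13))*336713 = (8272 - 4953)*336713 = 3319*336713 = 1117550447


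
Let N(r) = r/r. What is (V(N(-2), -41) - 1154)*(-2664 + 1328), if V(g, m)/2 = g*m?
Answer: 1651296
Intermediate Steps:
N(r) = 1
V(g, m) = 2*g*m (V(g, m) = 2*(g*m) = 2*g*m)
(V(N(-2), -41) - 1154)*(-2664 + 1328) = (2*1*(-41) - 1154)*(-2664 + 1328) = (-82 - 1154)*(-1336) = -1236*(-1336) = 1651296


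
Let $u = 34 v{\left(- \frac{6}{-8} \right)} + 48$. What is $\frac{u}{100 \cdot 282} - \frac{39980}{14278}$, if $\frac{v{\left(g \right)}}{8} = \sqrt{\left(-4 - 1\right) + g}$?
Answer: $- \frac{23473972}{8388325} + \frac{17 i \sqrt{17}}{3525} \approx -2.7984 + 0.019884 i$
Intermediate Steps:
$v{\left(g \right)} = 8 \sqrt{-5 + g}$ ($v{\left(g \right)} = 8 \sqrt{\left(-4 - 1\right) + g} = 8 \sqrt{-5 + g}$)
$u = 48 + 136 i \sqrt{17}$ ($u = 34 \cdot 8 \sqrt{-5 - \frac{6}{-8}} + 48 = 34 \cdot 8 \sqrt{-5 - - \frac{3}{4}} + 48 = 34 \cdot 8 \sqrt{-5 + \frac{3}{4}} + 48 = 34 \cdot 8 \sqrt{- \frac{17}{4}} + 48 = 34 \cdot 8 \frac{i \sqrt{17}}{2} + 48 = 34 \cdot 4 i \sqrt{17} + 48 = 136 i \sqrt{17} + 48 = 48 + 136 i \sqrt{17} \approx 48.0 + 560.74 i$)
$\frac{u}{100 \cdot 282} - \frac{39980}{14278} = \frac{48 + 136 i \sqrt{17}}{100 \cdot 282} - \frac{39980}{14278} = \frac{48 + 136 i \sqrt{17}}{28200} - \frac{19990}{7139} = \left(48 + 136 i \sqrt{17}\right) \frac{1}{28200} - \frac{19990}{7139} = \left(\frac{2}{1175} + \frac{17 i \sqrt{17}}{3525}\right) - \frac{19990}{7139} = - \frac{23473972}{8388325} + \frac{17 i \sqrt{17}}{3525}$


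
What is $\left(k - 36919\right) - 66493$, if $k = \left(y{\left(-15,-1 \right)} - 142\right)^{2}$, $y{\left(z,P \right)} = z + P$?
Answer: $-78448$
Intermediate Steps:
$y{\left(z,P \right)} = P + z$
$k = 24964$ ($k = \left(\left(-1 - 15\right) - 142\right)^{2} = \left(-16 - 142\right)^{2} = \left(-158\right)^{2} = 24964$)
$\left(k - 36919\right) - 66493 = \left(24964 - 36919\right) - 66493 = -11955 - 66493 = -78448$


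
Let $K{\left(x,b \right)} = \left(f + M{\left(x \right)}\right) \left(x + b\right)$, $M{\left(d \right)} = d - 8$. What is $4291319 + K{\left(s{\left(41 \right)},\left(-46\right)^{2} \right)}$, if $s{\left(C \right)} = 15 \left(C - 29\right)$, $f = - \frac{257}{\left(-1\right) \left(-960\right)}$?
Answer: $\frac{562273961}{120} \approx 4.6856 \cdot 10^{6}$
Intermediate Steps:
$M{\left(d \right)} = -8 + d$ ($M{\left(d \right)} = d - 8 = -8 + d$)
$f = - \frac{257}{960} \approx -0.26771$
$s{\left(C \right)} = -435 + 15 C$ ($s{\left(C \right)} = 15 \left(-29 + C\right) = -435 + 15 C$)
$K{\left(x,b \right)} = \left(- \frac{7937}{960} + x\right) \left(b + x\right)$ ($K{\left(x,b \right)} = \left(- \frac{257}{960} + \left(-8 + x\right)\right) \left(x + b\right) = \left(- \frac{7937}{960} + x\right) \left(b + x\right)$)
$4291319 + K{\left(s{\left(41 \right)},\left(-46\right)^{2} \right)} = 4291319 - \left(\frac{4198673}{240} - \left(-435 + 15 \cdot 41\right)^{2} + \frac{7937 \left(-435 + 15 \cdot 41\right)}{960} - \left(-46\right)^{2} \left(-435 + 15 \cdot 41\right)\right) = 4291319 + \left(\left(-435 + 615\right)^{2} - \frac{4198673}{240} - \frac{7937 \left(-435 + 615\right)}{960} + 2116 \left(-435 + 615\right)\right) = 4291319 + \left(180^{2} - \frac{4198673}{240} - \frac{23811}{16} + 2116 \cdot 180\right) = 4291319 + \left(32400 - \frac{4198673}{240} - \frac{23811}{16} + 380880\right) = 4291319 + \frac{47315681}{120} = \frac{562273961}{120}$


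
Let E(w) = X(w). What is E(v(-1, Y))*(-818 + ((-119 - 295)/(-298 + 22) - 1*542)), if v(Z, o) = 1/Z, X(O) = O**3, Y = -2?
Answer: 2717/2 ≈ 1358.5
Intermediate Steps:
E(w) = w**3
E(v(-1, Y))*(-818 + ((-119 - 295)/(-298 + 22) - 1*542)) = (1/(-1))**3*(-818 + ((-119 - 295)/(-298 + 22) - 1*542)) = (-1)**3*(-818 + (-414/(-276) - 542)) = -(-818 + (-414*(-1/276) - 542)) = -(-818 + (3/2 - 542)) = -(-818 - 1081/2) = -1*(-2717/2) = 2717/2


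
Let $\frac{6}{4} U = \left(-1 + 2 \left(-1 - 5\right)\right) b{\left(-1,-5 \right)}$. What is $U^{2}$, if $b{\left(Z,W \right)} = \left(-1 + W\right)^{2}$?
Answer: $97344$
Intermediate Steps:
$U = -312$ ($U = \frac{2 \left(-1 + 2 \left(-1 - 5\right)\right) \left(-1 - 5\right)^{2}}{3} = \frac{2 \left(-1 + 2 \left(-6\right)\right) \left(-6\right)^{2}}{3} = \frac{2 \left(-1 - 12\right) 36}{3} = \frac{2 \left(\left(-13\right) 36\right)}{3} = \frac{2}{3} \left(-468\right) = -312$)
$U^{2} = \left(-312\right)^{2} = 97344$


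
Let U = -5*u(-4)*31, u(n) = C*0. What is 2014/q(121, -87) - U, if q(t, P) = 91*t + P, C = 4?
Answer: 1007/5462 ≈ 0.18436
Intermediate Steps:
q(t, P) = P + 91*t
u(n) = 0 (u(n) = 4*0 = 0)
U = 0 (U = -5*0*31 = 0*31 = 0)
2014/q(121, -87) - U = 2014/(-87 + 91*121) - 1*0 = 2014/(-87 + 11011) + 0 = 2014/10924 + 0 = 2014*(1/10924) + 0 = 1007/5462 + 0 = 1007/5462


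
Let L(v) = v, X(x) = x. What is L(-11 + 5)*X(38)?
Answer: -228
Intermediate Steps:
L(-11 + 5)*X(38) = (-11 + 5)*38 = -6*38 = -228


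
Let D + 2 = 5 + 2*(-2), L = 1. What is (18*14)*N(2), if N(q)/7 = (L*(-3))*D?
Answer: 5292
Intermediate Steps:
D = -1 (D = -2 + (5 + 2*(-2)) = -2 + (5 - 4) = -2 + 1 = -1)
N(q) = 21 (N(q) = 7*((1*(-3))*(-1)) = 7*(-3*(-1)) = 7*3 = 21)
(18*14)*N(2) = (18*14)*21 = 252*21 = 5292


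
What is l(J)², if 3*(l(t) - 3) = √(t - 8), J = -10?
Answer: (3 + I*√2)² ≈ 7.0 + 8.4853*I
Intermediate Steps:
l(t) = 3 + √(-8 + t)/3 (l(t) = 3 + √(t - 8)/3 = 3 + √(-8 + t)/3)
l(J)² = (3 + √(-8 - 10)/3)² = (3 + √(-18)/3)² = (3 + (3*I*√2)/3)² = (3 + I*√2)²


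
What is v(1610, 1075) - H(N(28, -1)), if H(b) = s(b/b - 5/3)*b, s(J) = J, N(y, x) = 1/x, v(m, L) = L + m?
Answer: 8053/3 ≈ 2684.3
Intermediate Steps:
H(b) = -2*b/3 (H(b) = (b/b - 5/3)*b = (1 - 5*⅓)*b = (1 - 5/3)*b = -2*b/3)
v(1610, 1075) - H(N(28, -1)) = (1075 + 1610) - (-2)/(3*(-1)) = 2685 - (-2)*(-1)/3 = 2685 - 1*⅔ = 2685 - ⅔ = 8053/3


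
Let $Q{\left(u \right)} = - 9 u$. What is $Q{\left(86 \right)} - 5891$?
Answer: $-6665$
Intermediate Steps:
$Q{\left(86 \right)} - 5891 = \left(-9\right) 86 - 5891 = -774 - 5891 = -6665$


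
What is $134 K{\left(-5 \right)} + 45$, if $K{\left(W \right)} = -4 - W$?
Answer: $179$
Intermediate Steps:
$134 K{\left(-5 \right)} + 45 = 134 \left(-4 - -5\right) + 45 = 134 \left(-4 + 5\right) + 45 = 134 \cdot 1 + 45 = 134 + 45 = 179$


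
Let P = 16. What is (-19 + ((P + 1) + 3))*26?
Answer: 26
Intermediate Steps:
(-19 + ((P + 1) + 3))*26 = (-19 + ((16 + 1) + 3))*26 = (-19 + (17 + 3))*26 = (-19 + 20)*26 = 1*26 = 26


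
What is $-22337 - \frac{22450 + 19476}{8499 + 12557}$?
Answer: $- \frac{235184899}{10528} \approx -22339.0$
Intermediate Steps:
$-22337 - \frac{22450 + 19476}{8499 + 12557} = -22337 - \frac{41926}{21056} = -22337 - 41926 \cdot \frac{1}{21056} = -22337 - \frac{20963}{10528} = - \frac{235184899}{10528}$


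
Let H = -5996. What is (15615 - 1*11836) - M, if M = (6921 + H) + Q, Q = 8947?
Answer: -6093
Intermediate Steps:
M = 9872 (M = (6921 - 5996) + 8947 = 925 + 8947 = 9872)
(15615 - 1*11836) - M = (15615 - 1*11836) - 1*9872 = (15615 - 11836) - 9872 = 3779 - 9872 = -6093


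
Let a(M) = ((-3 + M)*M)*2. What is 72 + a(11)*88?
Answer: 15560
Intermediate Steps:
a(M) = 2*M*(-3 + M) (a(M) = (M*(-3 + M))*2 = 2*M*(-3 + M))
72 + a(11)*88 = 72 + (2*11*(-3 + 11))*88 = 72 + (2*11*8)*88 = 72 + 176*88 = 72 + 15488 = 15560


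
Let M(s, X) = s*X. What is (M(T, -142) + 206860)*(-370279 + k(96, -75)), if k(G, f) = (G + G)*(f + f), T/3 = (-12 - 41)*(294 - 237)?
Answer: -596146604674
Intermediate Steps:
T = -9063 (T = 3*((-12 - 41)*(294 - 237)) = 3*(-53*57) = 3*(-3021) = -9063)
M(s, X) = X*s
k(G, f) = 4*G*f (k(G, f) = (2*G)*(2*f) = 4*G*f)
(M(T, -142) + 206860)*(-370279 + k(96, -75)) = (-142*(-9063) + 206860)*(-370279 + 4*96*(-75)) = (1286946 + 206860)*(-370279 - 28800) = 1493806*(-399079) = -596146604674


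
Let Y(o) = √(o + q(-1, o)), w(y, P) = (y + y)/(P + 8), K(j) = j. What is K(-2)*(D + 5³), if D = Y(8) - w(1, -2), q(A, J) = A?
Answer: -748/3 - 2*√7 ≈ -254.62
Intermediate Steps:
w(y, P) = 2*y/(8 + P) (w(y, P) = (2*y)/(8 + P) = 2*y/(8 + P))
Y(o) = √(-1 + o) (Y(o) = √(o - 1) = √(-1 + o))
D = -⅓ + √7 (D = √(-1 + 8) - 2/(8 - 2) = √7 - 2/6 = √7 - 1*⅓ = √7 - ⅓ = -⅓ + √7 ≈ 2.3124)
K(-2)*(D + 5³) = -2*((-⅓ + √7) + 5³) = -2*((-⅓ + √7) + 125) = -2*(374/3 + √7) = -748/3 - 2*√7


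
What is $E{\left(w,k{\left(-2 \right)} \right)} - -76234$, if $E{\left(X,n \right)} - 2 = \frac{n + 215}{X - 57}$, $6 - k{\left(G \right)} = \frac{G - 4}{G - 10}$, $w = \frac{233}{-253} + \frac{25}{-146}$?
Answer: $\frac{163579750095}{2145809} \approx 76232.0$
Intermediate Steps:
$w = - \frac{40343}{36938}$ ($w = 233 \left(- \frac{1}{253}\right) + 25 \left(- \frac{1}{146}\right) = - \frac{233}{253} - \frac{25}{146} = - \frac{40343}{36938} \approx -1.0922$)
$k{\left(G \right)} = 6 - \frac{-4 + G}{-10 + G}$ ($k{\left(G \right)} = 6 - \frac{G - 4}{G - 10} = 6 - \frac{-4 + G}{-10 + G}$)
$E{\left(X,n \right)} = 2 + \frac{215 + n}{-57 + X}$ ($E{\left(X,n \right)} = 2 + \frac{n + 215}{X - 57} = 2 + \frac{215 + n}{-57 + X}$)
$E{\left(w,k{\left(-2 \right)} \right)} - -76234 = \frac{101 + \frac{-56 + 5 \left(-2\right)}{-10 - 2} + 2 \left(- \frac{40343}{36938}\right)}{-57 - \frac{40343}{36938}} - -76234 = \frac{101 + \frac{-56 - 10}{-12} - \frac{40343}{18469}}{- \frac{2145809}{36938}} + 76234 = - \frac{36938 \left(101 - - \frac{11}{2} - \frac{40343}{18469}\right)}{2145809} + 76234 = - \frac{36938 \left(101 + \frac{11}{2} - \frac{40343}{18469}\right)}{2145809} + 76234 = \left(- \frac{36938}{2145809}\right) \frac{3853211}{36938} + 76234 = - \frac{3853211}{2145809} + 76234 = \frac{163579750095}{2145809}$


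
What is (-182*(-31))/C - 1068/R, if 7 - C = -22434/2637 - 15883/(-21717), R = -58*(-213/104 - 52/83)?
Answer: 11801411692653063/31474641120035 ≈ 374.95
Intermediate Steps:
R = 669523/4316 (R = -58*(-213*1/104 - 52*1/83) = -58*(-213/104 - 52/83) = -58*(-23087/8632) = 669523/4316 ≈ 155.13)
C = 94021090/6363081 (C = 7 - (-22434/2637 - 15883/(-21717)) = 7 - (-22434*1/2637 - 15883*(-1/21717)) = 7 - (-7478/879 + 15883/21717) = 7 - 1*(-49479523/6363081) = 7 + 49479523/6363081 = 94021090/6363081 ≈ 14.776)
(-182*(-31))/C - 1068/R = (-182*(-31))/(94021090/6363081) - 1068/669523/4316 = 5642*(6363081/94021090) - 1068*4316/669523 = 17950251501/47010545 - 4609488/669523 = 11801411692653063/31474641120035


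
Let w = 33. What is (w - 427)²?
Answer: 155236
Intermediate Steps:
(w - 427)² = (33 - 427)² = (-394)² = 155236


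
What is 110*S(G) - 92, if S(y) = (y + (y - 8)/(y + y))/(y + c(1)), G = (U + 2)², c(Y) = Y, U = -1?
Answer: -459/2 ≈ -229.50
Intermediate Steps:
G = 1 (G = (-1 + 2)² = 1² = 1)
S(y) = (y + (-8 + y)/(2*y))/(1 + y) (S(y) = (y + (y - 8)/(y + y))/(y + 1) = (y + (-8 + y)/((2*y)))/(1 + y) = (y + (-8 + y)*(1/(2*y)))/(1 + y) = (y + (-8 + y)/(2*y))/(1 + y))
110*S(G) - 92 = 110*((-4 + 1² + (½)*1)/(1*(1 + 1))) - 92 = 110*(1*(-4 + 1 + ½)/2) - 92 = 110*(1*(½)*(-5/2)) - 92 = 110*(-5/4) - 92 = -275/2 - 92 = -459/2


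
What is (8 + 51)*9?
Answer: 531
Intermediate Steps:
(8 + 51)*9 = 59*9 = 531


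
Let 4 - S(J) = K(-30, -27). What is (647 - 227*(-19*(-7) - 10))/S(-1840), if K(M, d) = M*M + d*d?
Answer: 2098/125 ≈ 16.784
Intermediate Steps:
K(M, d) = M² + d²
S(J) = -1625 (S(J) = 4 - ((-30)² + (-27)²) = 4 - (900 + 729) = 4 - 1*1629 = 4 - 1629 = -1625)
(647 - 227*(-19*(-7) - 10))/S(-1840) = (647 - 227*(-19*(-7) - 10))/(-1625) = (647 - 227*(133 - 10))*(-1/1625) = (647 - 227*123)*(-1/1625) = (647 - 27921)*(-1/1625) = -27274*(-1/1625) = 2098/125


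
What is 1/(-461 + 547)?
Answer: 1/86 ≈ 0.011628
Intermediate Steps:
1/(-461 + 547) = 1/86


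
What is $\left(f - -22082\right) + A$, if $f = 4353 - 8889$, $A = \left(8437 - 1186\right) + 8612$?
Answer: $33409$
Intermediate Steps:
$A = 15863$ ($A = 7251 + 8612 = 15863$)
$f = -4536$
$\left(f - -22082\right) + A = \left(-4536 - -22082\right) + 15863 = \left(-4536 + 22082\right) + 15863 = 17546 + 15863 = 33409$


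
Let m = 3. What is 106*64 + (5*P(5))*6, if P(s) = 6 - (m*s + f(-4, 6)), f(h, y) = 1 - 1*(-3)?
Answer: 6394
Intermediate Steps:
f(h, y) = 4 (f(h, y) = 1 + 3 = 4)
P(s) = 2 - 3*s (P(s) = 6 - (3*s + 4) = 6 - (4 + 3*s) = 6 + (-4 - 3*s) = 2 - 3*s)
106*64 + (5*P(5))*6 = 106*64 + (5*(2 - 3*5))*6 = 6784 + (5*(2 - 15))*6 = 6784 + (5*(-13))*6 = 6784 - 65*6 = 6784 - 390 = 6394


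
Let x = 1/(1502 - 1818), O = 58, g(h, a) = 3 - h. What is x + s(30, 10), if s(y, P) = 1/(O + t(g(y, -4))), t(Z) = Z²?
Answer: -471/248692 ≈ -0.0018939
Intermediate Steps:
x = -1/316 (x = 1/(-316) = -1/316 ≈ -0.0031646)
s(y, P) = 1/(58 + (3 - y)²)
x + s(30, 10) = -1/316 + 1/(58 + (-3 + 30)²) = -1/316 + 1/(58 + 27²) = -1/316 + 1/(58 + 729) = -1/316 + 1/787 = -471/248692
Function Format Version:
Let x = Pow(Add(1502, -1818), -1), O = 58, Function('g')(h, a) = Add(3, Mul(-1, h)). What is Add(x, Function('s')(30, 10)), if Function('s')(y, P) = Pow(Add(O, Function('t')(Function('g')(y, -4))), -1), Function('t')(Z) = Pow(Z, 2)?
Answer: Rational(-471, 248692) ≈ -0.0018939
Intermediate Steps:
x = Rational(-1, 316) (x = Pow(-316, -1) = Rational(-1, 316) ≈ -0.0031646)
Function('s')(y, P) = Pow(Add(58, Pow(Add(3, Mul(-1, y)), 2)), -1)
Add(x, Function('s')(30, 10)) = Add(Rational(-1, 316), Pow(Add(58, Pow(Add(-3, 30), 2)), -1)) = Add(Rational(-1, 316), Pow(Add(58, Pow(27, 2)), -1)) = Add(Rational(-1, 316), Pow(Add(58, 729), -1)) = Add(Rational(-1, 316), Pow(787, -1)) = Add(Rational(-1, 316), Rational(1, 787)) = Rational(-471, 248692)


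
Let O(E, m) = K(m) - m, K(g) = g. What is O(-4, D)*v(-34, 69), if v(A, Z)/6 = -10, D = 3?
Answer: 0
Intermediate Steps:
v(A, Z) = -60 (v(A, Z) = 6*(-10) = -60)
O(E, m) = 0 (O(E, m) = m - m = 0)
O(-4, D)*v(-34, 69) = 0*(-60) = 0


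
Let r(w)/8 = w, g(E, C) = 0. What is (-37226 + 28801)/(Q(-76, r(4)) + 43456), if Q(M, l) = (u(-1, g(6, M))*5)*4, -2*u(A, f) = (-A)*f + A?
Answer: -8425/43466 ≈ -0.19383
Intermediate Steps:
u(A, f) = -A/2 + A*f/2 (u(A, f) = -((-A)*f + A)/2 = -(-A*f + A)/2 = -(A - A*f)/2 = -A/2 + A*f/2)
r(w) = 8*w
Q(M, l) = 10 (Q(M, l) = (((½)*(-1)*(-1 + 0))*5)*4 = (((½)*(-1)*(-1))*5)*4 = ((½)*5)*4 = (5/2)*4 = 10)
(-37226 + 28801)/(Q(-76, r(4)) + 43456) = (-37226 + 28801)/(10 + 43456) = -8425/43466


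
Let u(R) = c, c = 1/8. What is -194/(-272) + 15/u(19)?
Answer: 16417/136 ≈ 120.71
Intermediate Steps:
c = 1/8 ≈ 0.12500
u(R) = 1/8
-194/(-272) + 15/u(19) = -194/(-272) + 15/(1/8) = -194*(-1/272) + 15*8 = 97/136 + 120 = 16417/136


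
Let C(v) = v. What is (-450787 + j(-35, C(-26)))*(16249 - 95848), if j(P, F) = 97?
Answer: 35874473310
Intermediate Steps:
(-450787 + j(-35, C(-26)))*(16249 - 95848) = (-450787 + 97)*(16249 - 95848) = -450690*(-79599) = 35874473310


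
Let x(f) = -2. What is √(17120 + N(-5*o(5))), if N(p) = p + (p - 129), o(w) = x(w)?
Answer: √17011 ≈ 130.43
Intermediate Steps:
o(w) = -2
N(p) = -129 + 2*p (N(p) = p + (-129 + p) = -129 + 2*p)
√(17120 + N(-5*o(5))) = √(17120 + (-129 + 2*(-5*(-2)))) = √(17120 + (-129 + 2*10)) = √(17120 + (-129 + 20)) = √(17120 - 109) = √17011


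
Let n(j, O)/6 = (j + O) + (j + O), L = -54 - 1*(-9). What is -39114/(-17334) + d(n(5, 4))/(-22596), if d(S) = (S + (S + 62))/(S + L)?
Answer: 171839005/76159818 ≈ 2.2563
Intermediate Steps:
L = -45 (L = -54 + 9 = -45)
n(j, O) = 12*O + 12*j (n(j, O) = 6*((j + O) + (j + O)) = 6*((O + j) + (O + j)) = 6*(2*O + 2*j) = 12*O + 12*j)
d(S) = (62 + 2*S)/(-45 + S) (d(S) = (S + (S + 62))/(S - 45) = (S + (62 + S))/(-45 + S) = (62 + 2*S)/(-45 + S))
-39114/(-17334) + d(n(5, 4))/(-22596) = -39114/(-17334) + (2*(31 + (12*4 + 12*5))/(-45 + (12*4 + 12*5)))/(-22596) = -39114*(-1/17334) + (2*(31 + (48 + 60))/(-45 + (48 + 60)))*(-1/22596) = 2173/963 + (2*(31 + 108)/(-45 + 108))*(-1/22596) = 2173/963 + (2*139/63)*(-1/22596) = 2173/963 + (2*(1/63)*139)*(-1/22596) = 2173/963 + (278/63)*(-1/22596) = 2173/963 - 139/711774 = 171839005/76159818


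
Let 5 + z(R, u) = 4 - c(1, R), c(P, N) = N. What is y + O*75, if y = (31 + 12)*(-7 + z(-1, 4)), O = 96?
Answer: 6899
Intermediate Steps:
z(R, u) = -1 - R (z(R, u) = -5 + (4 - R) = -1 - R)
y = -301 (y = (31 + 12)*(-7 + (-1 - 1*(-1))) = 43*(-7 + (-1 + 1)) = 43*(-7 + 0) = 43*(-7) = -301)
y + O*75 = -301 + 96*75 = -301 + 7200 = 6899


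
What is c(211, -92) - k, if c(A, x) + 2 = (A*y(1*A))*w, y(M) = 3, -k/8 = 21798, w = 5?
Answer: 177547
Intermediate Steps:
k = -174384 (k = -8*21798 = -174384)
c(A, x) = -2 + 15*A (c(A, x) = -2 + (A*3)*5 = -2 + (3*A)*5 = -2 + 15*A)
c(211, -92) - k = (-2 + 15*211) - 1*(-174384) = (-2 + 3165) + 174384 = 3163 + 174384 = 177547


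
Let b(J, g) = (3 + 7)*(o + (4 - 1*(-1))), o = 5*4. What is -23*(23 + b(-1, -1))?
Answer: -6279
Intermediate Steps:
o = 20
b(J, g) = 250 (b(J, g) = (3 + 7)*(20 + (4 - 1*(-1))) = 10*(20 + (4 + 1)) = 10*(20 + 5) = 10*25 = 250)
-23*(23 + b(-1, -1)) = -23*(23 + 250) = -23*273 = -6279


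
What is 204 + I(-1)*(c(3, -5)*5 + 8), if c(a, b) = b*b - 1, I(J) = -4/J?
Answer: 716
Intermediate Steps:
c(a, b) = -1 + b**2 (c(a, b) = b**2 - 1 = -1 + b**2)
204 + I(-1)*(c(3, -5)*5 + 8) = 204 + (-4/(-1))*((-1 + (-5)**2)*5 + 8) = 204 + (-4*(-1))*((-1 + 25)*5 + 8) = 204 + 4*(24*5 + 8) = 204 + 4*(120 + 8) = 204 + 4*128 = 204 + 512 = 716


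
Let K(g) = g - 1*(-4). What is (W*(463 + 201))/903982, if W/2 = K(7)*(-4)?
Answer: -29216/451991 ≈ -0.064638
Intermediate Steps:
K(g) = 4 + g (K(g) = g + 4 = 4 + g)
W = -88 (W = 2*((4 + 7)*(-4)) = 2*(11*(-4)) = 2*(-44) = -88)
(W*(463 + 201))/903982 = -88*(463 + 201)/903982 = -88*664*(1/903982) = -58432*1/903982 = -29216/451991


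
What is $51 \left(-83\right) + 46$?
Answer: $-4187$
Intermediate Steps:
$51 \left(-83\right) + 46 = -4233 + 46 = -4187$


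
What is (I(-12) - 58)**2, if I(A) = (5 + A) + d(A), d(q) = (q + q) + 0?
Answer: 7921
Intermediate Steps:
d(q) = 2*q (d(q) = 2*q + 0 = 2*q)
I(A) = 5 + 3*A (I(A) = (5 + A) + 2*A = 5 + 3*A)
(I(-12) - 58)**2 = ((5 + 3*(-12)) - 58)**2 = ((5 - 36) - 58)**2 = (-31 - 58)**2 = (-89)**2 = 7921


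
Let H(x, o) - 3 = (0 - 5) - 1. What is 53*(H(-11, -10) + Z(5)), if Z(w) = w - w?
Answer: -159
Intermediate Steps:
H(x, o) = -3 (H(x, o) = 3 + ((0 - 5) - 1) = 3 + (-5 - 1) = 3 - 6 = -3)
Z(w) = 0
53*(H(-11, -10) + Z(5)) = 53*(-3 + 0) = 53*(-3) = -159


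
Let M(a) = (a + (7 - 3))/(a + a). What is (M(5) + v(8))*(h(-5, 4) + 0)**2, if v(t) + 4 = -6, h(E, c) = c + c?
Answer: -2912/5 ≈ -582.40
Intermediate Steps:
h(E, c) = 2*c
v(t) = -10 (v(t) = -4 - 6 = -10)
M(a) = (4 + a)/(2*a) (M(a) = (a + 4)/((2*a)) = (4 + a)*(1/(2*a)) = (4 + a)/(2*a))
(M(5) + v(8))*(h(-5, 4) + 0)**2 = ((1/2)*(4 + 5)/5 - 10)*(2*4 + 0)**2 = ((1/2)*(1/5)*9 - 10)*(8 + 0)**2 = (9/10 - 10)*8**2 = -91/10*64 = -2912/5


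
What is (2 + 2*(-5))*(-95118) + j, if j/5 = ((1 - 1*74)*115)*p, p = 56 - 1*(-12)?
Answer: -2093356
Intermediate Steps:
p = 68 (p = 56 + 12 = 68)
j = -2854300 (j = 5*(((1 - 1*74)*115)*68) = 5*(((1 - 74)*115)*68) = 5*(-73*115*68) = 5*(-8395*68) = 5*(-570860) = -2854300)
(2 + 2*(-5))*(-95118) + j = (2 + 2*(-5))*(-95118) - 2854300 = (2 - 10)*(-95118) - 2854300 = -8*(-95118) - 2854300 = 760944 - 2854300 = -2093356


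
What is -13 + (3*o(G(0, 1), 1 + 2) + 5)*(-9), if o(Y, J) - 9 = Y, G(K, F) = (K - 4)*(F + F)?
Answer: -85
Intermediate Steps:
G(K, F) = 2*F*(-4 + K) (G(K, F) = (-4 + K)*(2*F) = 2*F*(-4 + K))
o(Y, J) = 9 + Y
-13 + (3*o(G(0, 1), 1 + 2) + 5)*(-9) = -13 + (3*(9 + 2*1*(-4 + 0)) + 5)*(-9) = -13 + (3*(9 + 2*1*(-4)) + 5)*(-9) = -13 + (3*(9 - 8) + 5)*(-9) = -13 + (3*1 + 5)*(-9) = -13 + (3 + 5)*(-9) = -13 + 8*(-9) = -13 - 72 = -85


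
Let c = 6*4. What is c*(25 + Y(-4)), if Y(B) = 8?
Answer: 792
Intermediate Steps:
c = 24
c*(25 + Y(-4)) = 24*(25 + 8) = 24*33 = 792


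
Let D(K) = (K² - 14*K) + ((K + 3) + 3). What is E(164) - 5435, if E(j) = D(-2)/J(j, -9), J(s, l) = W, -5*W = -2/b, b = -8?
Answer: -6155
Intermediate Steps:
W = -1/20 (W = -(-2)/(5*(-8)) = -(-2)*(-1)/(5*8) = -⅕*¼ = -1/20 ≈ -0.050000)
J(s, l) = -1/20
D(K) = 6 + K² - 13*K (D(K) = (K² - 14*K) + ((3 + K) + 3) = (K² - 14*K) + (6 + K) = 6 + K² - 13*K)
E(j) = -720 (E(j) = (6 + (-2)² - 13*(-2))/(-1/20) = (6 + 4 + 26)*(-20) = 36*(-20) = -720)
E(164) - 5435 = -720 - 5435 = -6155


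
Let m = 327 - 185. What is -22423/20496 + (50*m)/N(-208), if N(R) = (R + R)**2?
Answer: -58358017/55421184 ≈ -1.0530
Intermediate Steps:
N(R) = 4*R**2 (N(R) = (2*R)**2 = 4*R**2)
m = 142
-22423/20496 + (50*m)/N(-208) = -22423/20496 + (50*142)/((4*(-208)**2)) = -22423*1/20496 + 7100/((4*43264)) = -22423/20496 + 7100/173056 = -22423/20496 + 7100*(1/173056) = -22423/20496 + 1775/43264 = -58358017/55421184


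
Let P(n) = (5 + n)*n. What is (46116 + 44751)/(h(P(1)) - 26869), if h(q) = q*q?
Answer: -90867/26833 ≈ -3.3864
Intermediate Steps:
P(n) = n*(5 + n)
h(q) = q²
(46116 + 44751)/(h(P(1)) - 26869) = (46116 + 44751)/((1*(5 + 1))² - 26869) = 90867/((1*6)² - 26869) = 90867/(6² - 26869) = 90867/(36 - 26869) = 90867/(-26833) = 90867*(-1/26833) = -90867/26833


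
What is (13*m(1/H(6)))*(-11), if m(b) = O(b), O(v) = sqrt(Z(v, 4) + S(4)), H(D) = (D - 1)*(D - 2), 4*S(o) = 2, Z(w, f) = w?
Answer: -143*sqrt(55)/10 ≈ -106.05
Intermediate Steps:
S(o) = 1/2 (S(o) = (1/4)*2 = 1/2)
H(D) = (-1 + D)*(-2 + D)
O(v) = sqrt(1/2 + v) (O(v) = sqrt(v + 1/2) = sqrt(1/2 + v))
m(b) = sqrt(2 + 4*b)/2
(13*m(1/H(6)))*(-11) = (13*(sqrt(2 + 4/(2 + 6**2 - 3*6))/2))*(-11) = (13*(sqrt(2 + 4/(2 + 36 - 18))/2))*(-11) = (13*(sqrt(2 + 4/20)/2))*(-11) = (13*(sqrt(2 + 4*(1/20))/2))*(-11) = (13*(sqrt(2 + 1/5)/2))*(-11) = (13*(sqrt(11/5)/2))*(-11) = (13*((sqrt(55)/5)/2))*(-11) = (13*(sqrt(55)/10))*(-11) = (13*sqrt(55)/10)*(-11) = -143*sqrt(55)/10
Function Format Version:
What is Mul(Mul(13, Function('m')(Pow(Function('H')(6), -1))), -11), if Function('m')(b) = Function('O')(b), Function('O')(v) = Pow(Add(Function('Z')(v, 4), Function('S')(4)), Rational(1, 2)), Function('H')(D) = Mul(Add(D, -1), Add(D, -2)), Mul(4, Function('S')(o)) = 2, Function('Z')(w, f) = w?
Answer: Mul(Rational(-143, 10), Pow(55, Rational(1, 2))) ≈ -106.05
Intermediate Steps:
Function('S')(o) = Rational(1, 2) (Function('S')(o) = Mul(Rational(1, 4), 2) = Rational(1, 2))
Function('H')(D) = Mul(Add(-1, D), Add(-2, D))
Function('O')(v) = Pow(Add(Rational(1, 2), v), Rational(1, 2)) (Function('O')(v) = Pow(Add(v, Rational(1, 2)), Rational(1, 2)) = Pow(Add(Rational(1, 2), v), Rational(1, 2)))
Function('m')(b) = Mul(Rational(1, 2), Pow(Add(2, Mul(4, b)), Rational(1, 2)))
Mul(Mul(13, Function('m')(Pow(Function('H')(6), -1))), -11) = Mul(Mul(13, Mul(Rational(1, 2), Pow(Add(2, Mul(4, Pow(Add(2, Pow(6, 2), Mul(-3, 6)), -1))), Rational(1, 2)))), -11) = Mul(Mul(13, Mul(Rational(1, 2), Pow(Add(2, Mul(4, Pow(Add(2, 36, -18), -1))), Rational(1, 2)))), -11) = Mul(Mul(13, Mul(Rational(1, 2), Pow(Add(2, Mul(4, Pow(20, -1))), Rational(1, 2)))), -11) = Mul(Mul(13, Mul(Rational(1, 2), Pow(Add(2, Mul(4, Rational(1, 20))), Rational(1, 2)))), -11) = Mul(Mul(13, Mul(Rational(1, 2), Pow(Add(2, Rational(1, 5)), Rational(1, 2)))), -11) = Mul(Mul(13, Mul(Rational(1, 2), Pow(Rational(11, 5), Rational(1, 2)))), -11) = Mul(Mul(13, Mul(Rational(1, 2), Mul(Rational(1, 5), Pow(55, Rational(1, 2))))), -11) = Mul(Mul(13, Mul(Rational(1, 10), Pow(55, Rational(1, 2)))), -11) = Mul(Mul(Rational(13, 10), Pow(55, Rational(1, 2))), -11) = Mul(Rational(-143, 10), Pow(55, Rational(1, 2)))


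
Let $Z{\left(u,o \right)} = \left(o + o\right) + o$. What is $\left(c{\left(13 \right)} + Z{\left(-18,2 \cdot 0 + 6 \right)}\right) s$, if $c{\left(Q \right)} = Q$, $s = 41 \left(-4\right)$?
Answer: $-5084$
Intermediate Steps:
$s = -164$
$Z{\left(u,o \right)} = 3 o$ ($Z{\left(u,o \right)} = 2 o + o = 3 o$)
$\left(c{\left(13 \right)} + Z{\left(-18,2 \cdot 0 + 6 \right)}\right) s = \left(13 + 3 \left(2 \cdot 0 + 6\right)\right) \left(-164\right) = \left(13 + 3 \left(0 + 6\right)\right) \left(-164\right) = \left(13 + 3 \cdot 6\right) \left(-164\right) = \left(13 + 18\right) \left(-164\right) = 31 \left(-164\right) = -5084$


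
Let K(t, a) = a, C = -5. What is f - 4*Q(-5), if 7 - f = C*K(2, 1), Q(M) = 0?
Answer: 12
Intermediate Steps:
f = 12 (f = 7 - (-5) = 7 - 1*(-5) = 7 + 5 = 12)
f - 4*Q(-5) = 12 - 4*0 = 12 + 0 = 12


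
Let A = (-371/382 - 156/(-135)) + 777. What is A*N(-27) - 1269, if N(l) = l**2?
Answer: 1079719929/1910 ≈ 5.6530e+5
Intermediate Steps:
A = 13359799/17190 (A = (-371*1/382 - 156*(-1/135)) + 777 = (-371/382 + 52/45) + 777 = 3169/17190 + 777 = 13359799/17190 ≈ 777.18)
A*N(-27) - 1269 = (13359799/17190)*(-27)**2 - 1269 = (13359799/17190)*729 - 1269 = 1082143719/1910 - 1269 = 1079719929/1910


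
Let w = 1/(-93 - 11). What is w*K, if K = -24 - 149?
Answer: 173/104 ≈ 1.6635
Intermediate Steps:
w = -1/104 (w = 1/(-104) = -1/104 ≈ -0.0096154)
K = -173
w*K = -1/104*(-173) = 173/104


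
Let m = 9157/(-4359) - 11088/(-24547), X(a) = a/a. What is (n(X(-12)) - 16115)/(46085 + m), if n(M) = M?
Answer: -862102005261/2465467872709 ≈ -0.34967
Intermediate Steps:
X(a) = 1
m = -176444287/107000373 (m = 9157*(-1/4359) - 11088*(-1/24547) = -9157/4359 + 11088/24547 = -176444287/107000373 ≈ -1.6490)
(n(X(-12)) - 16115)/(46085 + m) = (1 - 16115)/(46085 - 176444287/107000373) = -16114/4930935745418/107000373 = -16114*107000373/4930935745418 = -862102005261/2465467872709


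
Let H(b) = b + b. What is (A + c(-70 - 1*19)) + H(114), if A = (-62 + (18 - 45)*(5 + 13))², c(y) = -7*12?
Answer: 300448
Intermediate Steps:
c(y) = -84
H(b) = 2*b
A = 300304 (A = (-62 - 27*18)² = (-62 - 486)² = (-548)² = 300304)
(A + c(-70 - 1*19)) + H(114) = (300304 - 84) + 2*114 = 300220 + 228 = 300448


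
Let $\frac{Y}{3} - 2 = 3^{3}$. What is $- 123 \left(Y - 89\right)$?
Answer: $246$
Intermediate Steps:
$Y = 87$ ($Y = 6 + 3 \cdot 3^{3} = 6 + 3 \cdot 27 = 6 + 81 = 87$)
$- 123 \left(Y - 89\right) = - 123 \left(87 - 89\right) = \left(-123\right) \left(-2\right) = 246$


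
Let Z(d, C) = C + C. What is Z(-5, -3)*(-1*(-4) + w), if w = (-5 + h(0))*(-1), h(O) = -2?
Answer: -66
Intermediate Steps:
w = 7 (w = (-5 - 2)*(-1) = -7*(-1) = 7)
Z(d, C) = 2*C
Z(-5, -3)*(-1*(-4) + w) = (2*(-3))*(-1*(-4) + 7) = -6*(4 + 7) = -6*11 = -66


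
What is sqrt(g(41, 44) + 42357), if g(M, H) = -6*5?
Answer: 3*sqrt(4703) ≈ 205.74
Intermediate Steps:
g(M, H) = -30
sqrt(g(41, 44) + 42357) = sqrt(-30 + 42357) = sqrt(42327) = 3*sqrt(4703)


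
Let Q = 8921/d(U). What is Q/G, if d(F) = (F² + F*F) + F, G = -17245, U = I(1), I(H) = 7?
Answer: -8921/1810725 ≈ -0.0049268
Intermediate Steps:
U = 7
d(F) = F + 2*F² (d(F) = (F² + F²) + F = 2*F² + F = F + 2*F²)
Q = 8921/105 (Q = 8921/((7*(1 + 2*7))) = 8921/((7*(1 + 14))) = 8921/((7*15)) = 8921/105 ≈ 84.962)
Q/G = (8921/105)/(-17245) = (8921/105)*(-1/17245) = -8921/1810725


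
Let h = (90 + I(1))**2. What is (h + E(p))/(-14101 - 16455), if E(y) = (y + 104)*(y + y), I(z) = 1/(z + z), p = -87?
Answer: -20929/122224 ≈ -0.17123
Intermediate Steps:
I(z) = 1/(2*z)
E(y) = 2*y*(104 + y) (E(y) = (104 + y)*(2*y) = 2*y*(104 + y))
h = 32761/4 (h = (90 + (1/2)/1)**2 = (90 + (1/2)*1)**2 = (90 + 1/2)**2 = (181/2)**2 = 32761/4 ≈ 8190.3)
(h + E(p))/(-14101 - 16455) = (32761/4 + 2*(-87)*(104 - 87))/(-14101 - 16455) = (32761/4 + 2*(-87)*17)/(-30556) = (32761/4 - 2958)*(-1/30556) = (20929/4)*(-1/30556) = -20929/122224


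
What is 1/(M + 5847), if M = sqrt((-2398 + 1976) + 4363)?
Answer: 5847/34183468 - sqrt(3941)/34183468 ≈ 0.00016921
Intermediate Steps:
M = sqrt(3941) (M = sqrt(-422 + 4363) = sqrt(3941) ≈ 62.777)
1/(M + 5847) = 1/(sqrt(3941) + 5847) = 1/(5847 + sqrt(3941))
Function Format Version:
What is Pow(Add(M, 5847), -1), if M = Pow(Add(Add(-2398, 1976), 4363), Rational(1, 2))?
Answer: Add(Rational(5847, 34183468), Mul(Rational(-1, 34183468), Pow(3941, Rational(1, 2)))) ≈ 0.00016921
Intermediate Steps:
M = Pow(3941, Rational(1, 2)) (M = Pow(Add(-422, 4363), Rational(1, 2)) = Pow(3941, Rational(1, 2)) ≈ 62.777)
Pow(Add(M, 5847), -1) = Pow(Add(Pow(3941, Rational(1, 2)), 5847), -1) = Pow(Add(5847, Pow(3941, Rational(1, 2))), -1)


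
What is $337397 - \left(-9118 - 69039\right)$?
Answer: $415554$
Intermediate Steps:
$337397 - \left(-9118 - 69039\right) = 337397 - -78157 = 337397 + 78157 = 415554$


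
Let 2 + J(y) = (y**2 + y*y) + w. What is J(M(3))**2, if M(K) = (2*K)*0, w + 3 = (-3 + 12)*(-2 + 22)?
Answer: 30625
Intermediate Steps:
w = 177 (w = -3 + (-3 + 12)*(-2 + 22) = -3 + 9*20 = -3 + 180 = 177)
M(K) = 0
J(y) = 175 + 2*y**2 (J(y) = -2 + ((y**2 + y*y) + 177) = -2 + ((y**2 + y**2) + 177) = -2 + (2*y**2 + 177) = -2 + (177 + 2*y**2) = 175 + 2*y**2)
J(M(3))**2 = (175 + 2*0**2)**2 = (175 + 2*0)**2 = (175 + 0)**2 = 175**2 = 30625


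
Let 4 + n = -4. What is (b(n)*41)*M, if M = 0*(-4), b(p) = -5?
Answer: 0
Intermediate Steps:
n = -8 (n = -4 - 4 = -8)
M = 0
(b(n)*41)*M = -5*41*0 = -205*0 = 0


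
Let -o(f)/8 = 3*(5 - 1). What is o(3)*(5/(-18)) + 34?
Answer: 182/3 ≈ 60.667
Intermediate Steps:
o(f) = -96 (o(f) = -24*(5 - 1) = -24*4 = -8*12 = -96)
o(3)*(5/(-18)) + 34 = -480/(-18) + 34 = -480*(-1)/18 + 34 = -96*(-5/18) + 34 = 80/3 + 34 = 182/3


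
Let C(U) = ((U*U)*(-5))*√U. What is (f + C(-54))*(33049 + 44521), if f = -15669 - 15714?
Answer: -2434379310 - 3392911800*I*√6 ≈ -2.4344e+9 - 8.3109e+9*I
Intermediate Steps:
f = -31383
C(U) = -5*U^(5/2) (C(U) = (U²*(-5))*√U = (-5*U²)*√U = -5*U^(5/2))
(f + C(-54))*(33049 + 44521) = (-31383 - 43740*I*√6)*(33049 + 44521) = (-31383 - 43740*I*√6)*77570 = -2434379310 - 3392911800*I*√6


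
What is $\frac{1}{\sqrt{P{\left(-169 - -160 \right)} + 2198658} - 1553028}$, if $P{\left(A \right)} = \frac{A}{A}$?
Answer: $- \frac{1553028}{2411893770125} - \frac{\sqrt{2198659}}{2411893770125} \approx -6.4452 \cdot 10^{-7}$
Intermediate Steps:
$P{\left(A \right)} = 1$
$\frac{1}{\sqrt{P{\left(-169 - -160 \right)} + 2198658} - 1553028} = \frac{1}{\sqrt{1 + 2198658} - 1553028} = \frac{1}{\sqrt{2198659} - 1553028} = \frac{1}{-1553028 + \sqrt{2198659}}$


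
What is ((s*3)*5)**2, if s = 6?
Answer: 8100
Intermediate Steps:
((s*3)*5)**2 = ((6*3)*5)**2 = (18*5)**2 = 90**2 = 8100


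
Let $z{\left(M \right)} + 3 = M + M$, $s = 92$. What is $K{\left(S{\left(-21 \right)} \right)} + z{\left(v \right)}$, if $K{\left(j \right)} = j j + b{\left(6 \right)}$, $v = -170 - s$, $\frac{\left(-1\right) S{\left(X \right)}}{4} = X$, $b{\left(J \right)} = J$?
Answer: $6535$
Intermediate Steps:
$S{\left(X \right)} = - 4 X$
$v = -262$ ($v = -170 - 92 = -262$)
$z{\left(M \right)} = -3 + 2 M$ ($z{\left(M \right)} = -3 + \left(M + M\right) = -3 + 2 M$)
$K{\left(j \right)} = 6 + j^{2}$ ($K{\left(j \right)} = j j + 6 = j^{2} + 6 = 6 + j^{2}$)
$K{\left(S{\left(-21 \right)} \right)} + z{\left(v \right)} = \left(6 + \left(\left(-4\right) \left(-21\right)\right)^{2}\right) + \left(-3 + 2 \left(-262\right)\right) = \left(6 + 84^{2}\right) - 527 = \left(6 + 7056\right) - 527 = 7062 - 527 = 6535$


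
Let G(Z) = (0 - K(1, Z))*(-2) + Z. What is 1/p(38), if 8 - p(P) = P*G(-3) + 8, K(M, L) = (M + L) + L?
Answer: 1/494 ≈ 0.0020243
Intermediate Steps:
K(M, L) = M + 2*L (K(M, L) = (L + M) + L = M + 2*L)
G(Z) = 2 + 5*Z (G(Z) = (0 - (1 + 2*Z))*(-2) + Z = (0 + (-1 - 2*Z))*(-2) + Z = (-1 - 2*Z)*(-2) + Z = (2 + 4*Z) + Z = 2 + 5*Z)
p(P) = 13*P (p(P) = 8 - (P*(2 + 5*(-3)) + 8) = 8 - (P*(2 - 15) + 8) = 8 - (P*(-13) + 8) = 8 - (-13*P + 8) = 8 - (8 - 13*P) = 8 + (-8 + 13*P) = 13*P)
1/p(38) = 1/(13*38) = 1/494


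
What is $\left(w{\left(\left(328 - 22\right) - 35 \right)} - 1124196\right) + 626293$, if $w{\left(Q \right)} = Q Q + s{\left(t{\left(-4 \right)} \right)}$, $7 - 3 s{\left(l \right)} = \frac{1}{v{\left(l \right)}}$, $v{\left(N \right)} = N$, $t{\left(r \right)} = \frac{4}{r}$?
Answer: $- \frac{1273378}{3} \approx -4.2446 \cdot 10^{5}$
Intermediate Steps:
$s{\left(l \right)} = \frac{7}{3} - \frac{1}{3 l}$
$w{\left(Q \right)} = \frac{8}{3} + Q^{2}$ ($w{\left(Q \right)} = Q Q + \frac{-1 + 7 \frac{4}{-4}}{3 \frac{4}{-4}} = Q^{2} + \frac{-1 + 7 \cdot 4 \left(- \frac{1}{4}\right)}{3 \cdot 4 \left(- \frac{1}{4}\right)} = Q^{2} + \frac{-1 + 7 \left(-1\right)}{3 \left(-1\right)} = Q^{2} + \frac{1}{3} \left(-1\right) \left(-1 - 7\right) = Q^{2} + \frac{1}{3} \left(-1\right) \left(-8\right) = Q^{2} + \frac{8}{3} = \frac{8}{3} + Q^{2}$)
$\left(w{\left(\left(328 - 22\right) - 35 \right)} - 1124196\right) + 626293 = \left(\left(\frac{8}{3} + \left(\left(328 - 22\right) - 35\right)^{2}\right) - 1124196\right) + 626293 = \left(\left(\frac{8}{3} + \left(306 - 35\right)^{2}\right) - 1124196\right) + 626293 = \left(\left(\frac{8}{3} + 271^{2}\right) - 1124196\right) + 626293 = \left(\left(\frac{8}{3} + 73441\right) - 1124196\right) + 626293 = \left(\frac{220331}{3} - 1124196\right) + 626293 = - \frac{3152257}{3} + 626293 = - \frac{1273378}{3}$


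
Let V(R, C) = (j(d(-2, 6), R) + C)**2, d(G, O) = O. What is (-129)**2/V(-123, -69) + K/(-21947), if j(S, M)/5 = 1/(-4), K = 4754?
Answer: 5468139838/1732957067 ≈ 3.1554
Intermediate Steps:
j(S, M) = -5/4 (j(S, M) = 5/(-4) = 5*(-1/4) = -5/4)
V(R, C) = (-5/4 + C)**2
(-129)**2/V(-123, -69) + K/(-21947) = (-129)**2/(((-5 + 4*(-69))**2/16)) + 4754/(-21947) = 16641/(((-5 - 276)**2/16)) + 4754*(-1/21947) = 16641/(((1/16)*(-281)**2)) - 4754/21947 = 16641/(((1/16)*78961)) - 4754/21947 = 16641/(78961/16) - 4754/21947 = 16641*(16/78961) - 4754/21947 = 266256/78961 - 4754/21947 = 5468139838/1732957067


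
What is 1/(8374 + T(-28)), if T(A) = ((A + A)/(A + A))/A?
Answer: 28/234471 ≈ 0.00011942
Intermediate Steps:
T(A) = 1/A (T(A) = ((2*A)/((2*A)))/A = ((2*A)*(1/(2*A)))/A = 1/A)
1/(8374 + T(-28)) = 1/(8374 + 1/(-28)) = 1/(8374 - 1/28) = 1/(234471/28) = 28/234471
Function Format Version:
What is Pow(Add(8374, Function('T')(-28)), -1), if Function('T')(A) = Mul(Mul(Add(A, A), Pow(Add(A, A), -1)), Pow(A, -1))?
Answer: Rational(28, 234471) ≈ 0.00011942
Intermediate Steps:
Function('T')(A) = Pow(A, -1) (Function('T')(A) = Mul(Mul(Mul(2, A), Pow(Mul(2, A), -1)), Pow(A, -1)) = Mul(Mul(Mul(2, A), Mul(Rational(1, 2), Pow(A, -1))), Pow(A, -1)) = Mul(1, Pow(A, -1)) = Pow(A, -1))
Pow(Add(8374, Function('T')(-28)), -1) = Pow(Add(8374, Pow(-28, -1)), -1) = Pow(Add(8374, Rational(-1, 28)), -1) = Pow(Rational(234471, 28), -1) = Rational(28, 234471)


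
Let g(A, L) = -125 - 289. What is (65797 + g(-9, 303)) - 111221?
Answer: -45838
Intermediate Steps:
g(A, L) = -414
(65797 + g(-9, 303)) - 111221 = (65797 - 414) - 111221 = 65383 - 111221 = -45838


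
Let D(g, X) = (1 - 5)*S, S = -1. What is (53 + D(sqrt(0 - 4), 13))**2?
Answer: 3249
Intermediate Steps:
D(g, X) = 4 (D(g, X) = (1 - 5)*(-1) = -4*(-1) = 4)
(53 + D(sqrt(0 - 4), 13))**2 = (53 + 4)**2 = 57**2 = 3249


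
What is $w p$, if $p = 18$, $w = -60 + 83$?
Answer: $414$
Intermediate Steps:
$w = 23$
$w p = 23 \cdot 18 = 414$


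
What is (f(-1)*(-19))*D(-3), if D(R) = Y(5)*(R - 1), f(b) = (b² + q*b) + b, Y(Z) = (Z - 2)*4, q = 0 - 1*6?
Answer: 5472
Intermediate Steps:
q = -6 (q = 0 - 6 = -6)
Y(Z) = -8 + 4*Z (Y(Z) = (-2 + Z)*4 = -8 + 4*Z)
f(b) = b² - 5*b (f(b) = (b² - 6*b) + b = b² - 5*b)
D(R) = -12 + 12*R (D(R) = (-8 + 4*5)*(R - 1) = (-8 + 20)*(-1 + R) = 12*(-1 + R) = -12 + 12*R)
(f(-1)*(-19))*D(-3) = (-(-5 - 1)*(-19))*(-12 + 12*(-3)) = (-1*(-6)*(-19))*(-12 - 36) = (6*(-19))*(-48) = -114*(-48) = 5472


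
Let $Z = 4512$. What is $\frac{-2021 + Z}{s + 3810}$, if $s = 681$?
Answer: $\frac{2491}{4491} \approx 0.55466$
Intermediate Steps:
$\frac{-2021 + Z}{s + 3810} = \frac{-2021 + 4512}{681 + 3810} = \frac{2491}{4491}$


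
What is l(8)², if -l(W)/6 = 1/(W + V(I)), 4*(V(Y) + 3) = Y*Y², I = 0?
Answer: 36/25 ≈ 1.4400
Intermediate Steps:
V(Y) = -3 + Y³/4 (V(Y) = -3 + (Y*Y²)/4 = -3 + Y³/4)
l(W) = -6/(-3 + W) (l(W) = -6/(W + (-3 + (¼)*0³)) = -6/(W + (-3 + (¼)*0)) = -6/(W + (-3 + 0)) = -6/(W - 3) = -6/(-3 + W))
l(8)² = (6/(3 - 1*8))² = (6/(3 - 8))² = (6/(-5))² = (6*(-⅕))² = (-6/5)² = 36/25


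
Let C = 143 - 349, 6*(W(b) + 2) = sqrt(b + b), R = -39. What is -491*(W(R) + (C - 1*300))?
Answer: 249428 - 491*I*sqrt(78)/6 ≈ 2.4943e+5 - 722.73*I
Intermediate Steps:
W(b) = -2 + sqrt(2)*sqrt(b)/6 (W(b) = -2 + sqrt(b + b)/6 = -2 + sqrt(2*b)/6 = -2 + (sqrt(2)*sqrt(b))/6 = -2 + sqrt(2)*sqrt(b)/6)
C = -206
-491*(W(R) + (C - 1*300)) = -491*((-2 + sqrt(2)*sqrt(-39)/6) + (-206 - 1*300)) = -491*((-2 + sqrt(2)*(I*sqrt(39))/6) + (-206 - 300)) = -491*((-2 + I*sqrt(78)/6) - 506) = -491*(-508 + I*sqrt(78)/6) = 249428 - 491*I*sqrt(78)/6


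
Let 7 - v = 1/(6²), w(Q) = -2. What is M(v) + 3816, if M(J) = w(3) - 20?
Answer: 3794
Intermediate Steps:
v = 251/36 (v = 7 - 1/(6²) = 7 - 1/36 = 251/36 ≈ 6.9722)
M(J) = -22 (M(J) = -2 - 20 = -22)
M(v) + 3816 = -22 + 3816 = 3794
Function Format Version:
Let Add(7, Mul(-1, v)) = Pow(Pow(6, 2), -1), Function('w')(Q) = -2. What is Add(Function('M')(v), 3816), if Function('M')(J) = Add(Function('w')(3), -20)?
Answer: 3794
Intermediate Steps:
v = Rational(251, 36) (v = Add(7, Mul(-1, Pow(Pow(6, 2), -1))) = Add(7, Mul(-1, Pow(36, -1))) = Add(7, Mul(-1, Rational(1, 36))) = Add(7, Rational(-1, 36)) = Rational(251, 36) ≈ 6.9722)
Function('M')(J) = -22 (Function('M')(J) = Add(-2, -20) = -22)
Add(Function('M')(v), 3816) = Add(-22, 3816) = 3794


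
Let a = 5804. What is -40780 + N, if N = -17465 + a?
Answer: -52441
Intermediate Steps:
N = -11661 (N = -17465 + 5804 = -11661)
-40780 + N = -40780 - 11661 = -52441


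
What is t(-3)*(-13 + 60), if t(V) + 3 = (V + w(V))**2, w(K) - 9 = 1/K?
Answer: 12314/9 ≈ 1368.2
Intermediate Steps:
w(K) = 9 + 1/K
t(V) = -3 + (9 + V + 1/V)**2 (t(V) = -3 + (V + (9 + 1/V))**2 = -3 + (9 + V + 1/V)**2)
t(-3)*(-13 + 60) = (-3 + (1 + (-3)**2 + 9*(-3))**2/(-3)**2)*(-13 + 60) = (-3 + (1 + 9 - 27)**2/9)*47 = (-3 + (1/9)*(-17)**2)*47 = (-3 + (1/9)*289)*47 = (-3 + 289/9)*47 = (262/9)*47 = 12314/9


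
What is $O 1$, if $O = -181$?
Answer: $-181$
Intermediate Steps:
$O 1 = \left(-181\right) 1 = -181$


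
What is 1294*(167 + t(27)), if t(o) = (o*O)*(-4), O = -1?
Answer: 355850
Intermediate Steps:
t(o) = 4*o (t(o) = (o*(-1))*(-4) = -o*(-4) = 4*o)
1294*(167 + t(27)) = 1294*(167 + 4*27) = 1294*(167 + 108) = 1294*275 = 355850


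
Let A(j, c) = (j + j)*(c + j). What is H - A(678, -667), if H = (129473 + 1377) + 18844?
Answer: 134778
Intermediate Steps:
H = 149694 (H = 130850 + 18844 = 149694)
A(j, c) = 2*j*(c + j) (A(j, c) = (2*j)*(c + j) = 2*j*(c + j))
H - A(678, -667) = 149694 - 2*678*(-667 + 678) = 149694 - 2*678*11 = 149694 - 1*14916 = 149694 - 14916 = 134778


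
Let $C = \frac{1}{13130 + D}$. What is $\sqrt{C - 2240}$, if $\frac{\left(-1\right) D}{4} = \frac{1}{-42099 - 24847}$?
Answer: $\frac{i \sqrt{1335431833387229181}}{24416694} \approx 47.329 i$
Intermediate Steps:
$D = \frac{2}{33473}$ ($D = - \frac{4}{-42099 - 24847} = - \frac{4}{-66946} = \left(-4\right) \left(- \frac{1}{66946}\right) = \frac{2}{33473} \approx 5.975 \cdot 10^{-5}$)
$C = \frac{33473}{439500492}$ ($C = \frac{1}{13130 + \frac{2}{33473}} = \frac{1}{\frac{439500492}{33473}} = \frac{33473}{439500492} \approx 7.6161 \cdot 10^{-5}$)
$\sqrt{C - 2240} = \sqrt{\frac{33473}{439500492} - 2240} = \sqrt{- \frac{984481068607}{439500492}} = \frac{i \sqrt{1335431833387229181}}{24416694}$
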